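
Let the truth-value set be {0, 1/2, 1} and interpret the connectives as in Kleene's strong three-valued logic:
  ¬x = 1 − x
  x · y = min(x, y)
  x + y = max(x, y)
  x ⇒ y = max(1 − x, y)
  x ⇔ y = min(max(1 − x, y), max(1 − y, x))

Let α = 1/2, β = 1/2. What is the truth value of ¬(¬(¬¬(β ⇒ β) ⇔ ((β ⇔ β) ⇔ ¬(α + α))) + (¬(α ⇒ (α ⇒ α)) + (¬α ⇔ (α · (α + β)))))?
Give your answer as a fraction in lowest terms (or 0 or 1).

1/2

β ⇒ β = 1/2 ⇒ 1/2 = 1/2
¬(β ⇒ β) = ¬1/2 = 1/2
¬¬(β ⇒ β) = ¬1/2 = 1/2
β ⇔ β = 1/2 ⇔ 1/2 = 1/2
α + α = 1/2 + 1/2 = 1/2
¬(α + α) = ¬1/2 = 1/2
(β ⇔ β) ⇔ ¬(α + α) = 1/2 ⇔ 1/2 = 1/2
¬¬(β ⇒ β) ⇔ ((β ⇔ β) ⇔ ¬(α + α)) = 1/2 ⇔ 1/2 = 1/2
¬(¬¬(β ⇒ β) ⇔ ((β ⇔ β) ⇔ ¬(α + α))) = ¬1/2 = 1/2
α ⇒ α = 1/2 ⇒ 1/2 = 1/2
α ⇒ (α ⇒ α) = 1/2 ⇒ 1/2 = 1/2
¬(α ⇒ (α ⇒ α)) = ¬1/2 = 1/2
¬α = ¬1/2 = 1/2
α + β = 1/2 + 1/2 = 1/2
α · (α + β) = 1/2 · 1/2 = 1/2
¬α ⇔ (α · (α + β)) = 1/2 ⇔ 1/2 = 1/2
¬(α ⇒ (α ⇒ α)) + (¬α ⇔ (α · (α + β))) = 1/2 + 1/2 = 1/2
¬(¬¬(β ⇒ β) ⇔ ((β ⇔ β) ⇔ ¬(α + α))) + (¬(α ⇒ (α ⇒ α)) + (¬α ⇔ (α · (α + β)))) = 1/2 + 1/2 = 1/2
¬(¬(¬¬(β ⇒ β) ⇔ ((β ⇔ β) ⇔ ¬(α + α))) + (¬(α ⇒ (α ⇒ α)) + (¬α ⇔ (α · (α + β))))) = ¬1/2 = 1/2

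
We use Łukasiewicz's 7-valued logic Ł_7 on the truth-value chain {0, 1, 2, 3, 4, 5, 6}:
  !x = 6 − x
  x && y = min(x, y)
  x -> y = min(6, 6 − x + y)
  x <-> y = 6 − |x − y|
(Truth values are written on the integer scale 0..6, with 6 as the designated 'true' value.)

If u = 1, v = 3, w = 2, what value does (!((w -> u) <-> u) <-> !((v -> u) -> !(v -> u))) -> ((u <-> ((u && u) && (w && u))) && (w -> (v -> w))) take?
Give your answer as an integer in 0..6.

6

w -> u = 2 -> 1 = 5
(w -> u) <-> u = 5 <-> 1 = 2
!((w -> u) <-> u) = !2 = 4
v -> u = 3 -> 1 = 4
v -> u = 3 -> 1 = 4
!(v -> u) = !4 = 2
(v -> u) -> !(v -> u) = 4 -> 2 = 4
!((v -> u) -> !(v -> u)) = !4 = 2
!((w -> u) <-> u) <-> !((v -> u) -> !(v -> u)) = 4 <-> 2 = 4
u && u = 1 && 1 = 1
w && u = 2 && 1 = 1
(u && u) && (w && u) = 1 && 1 = 1
u <-> ((u && u) && (w && u)) = 1 <-> 1 = 6
v -> w = 3 -> 2 = 5
w -> (v -> w) = 2 -> 5 = 6
(u <-> ((u && u) && (w && u))) && (w -> (v -> w)) = 6 && 6 = 6
(!((w -> u) <-> u) <-> !((v -> u) -> !(v -> u))) -> ((u <-> ((u && u) && (w && u))) && (w -> (v -> w))) = 4 -> 6 = 6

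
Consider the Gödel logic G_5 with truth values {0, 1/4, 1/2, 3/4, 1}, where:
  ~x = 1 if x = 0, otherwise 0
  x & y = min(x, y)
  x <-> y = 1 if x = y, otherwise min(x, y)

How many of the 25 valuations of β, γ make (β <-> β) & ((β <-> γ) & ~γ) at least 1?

value 1: 1 assignment (counts)
value 0: 24 assignments
So 1 of the 25 assignments meets the threshold.

1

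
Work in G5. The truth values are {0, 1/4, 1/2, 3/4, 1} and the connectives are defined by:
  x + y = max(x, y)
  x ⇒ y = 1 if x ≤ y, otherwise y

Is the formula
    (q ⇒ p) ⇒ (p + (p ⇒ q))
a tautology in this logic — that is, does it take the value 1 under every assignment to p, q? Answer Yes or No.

No

Counterexample: take p = 1/4, q = 0.
q ⇒ p = 0 ⇒ 1/4 = 1
p ⇒ q = 1/4 ⇒ 0 = 0
p + (p ⇒ q) = 1/4 + 0 = 1/4
(q ⇒ p) ⇒ (p + (p ⇒ q)) = 1 ⇒ 1/4 = 1/4
This gives 1/4 ≠ 1.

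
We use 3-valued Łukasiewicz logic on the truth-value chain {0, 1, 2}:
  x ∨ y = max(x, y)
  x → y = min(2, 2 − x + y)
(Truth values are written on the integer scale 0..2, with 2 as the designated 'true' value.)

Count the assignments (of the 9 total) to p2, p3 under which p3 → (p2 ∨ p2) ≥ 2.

6

p2 = 0, p3 = 0 ↦ 2  ≥
p2 = 0, p3 = 1 ↦ 1  <
p2 = 0, p3 = 2 ↦ 0  <
p2 = 1, p3 = 0 ↦ 2  ≥
p2 = 1, p3 = 1 ↦ 2  ≥
p2 = 1, p3 = 2 ↦ 1  <
p2 = 2, p3 = 0 ↦ 2  ≥
p2 = 2, p3 = 1 ↦ 2  ≥
p2 = 2, p3 = 2 ↦ 2  ≥
So 6 of the 9 assignments meet the threshold.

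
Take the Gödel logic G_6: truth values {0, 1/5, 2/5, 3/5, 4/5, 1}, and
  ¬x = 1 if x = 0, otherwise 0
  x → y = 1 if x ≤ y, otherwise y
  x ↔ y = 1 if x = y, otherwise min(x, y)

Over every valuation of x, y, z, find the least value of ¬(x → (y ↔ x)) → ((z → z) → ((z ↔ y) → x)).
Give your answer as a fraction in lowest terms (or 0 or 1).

1/5

Take x = 1/5, y = 0, z = 0:
y ↔ x = 0 ↔ 1/5 = 0
x → (y ↔ x) = 1/5 → 0 = 0
¬(x → (y ↔ x)) = ¬0 = 1
z → z = 0 → 0 = 1
z ↔ y = 0 ↔ 0 = 1
(z ↔ y) → x = 1 → 1/5 = 1/5
(z → z) → ((z ↔ y) → x) = 1 → 1/5 = 1/5
¬(x → (y ↔ x)) → ((z → z) → ((z ↔ y) → x)) = 1 → 1/5 = 1/5
No assignment yields a value below 1/5, so this is the minimum.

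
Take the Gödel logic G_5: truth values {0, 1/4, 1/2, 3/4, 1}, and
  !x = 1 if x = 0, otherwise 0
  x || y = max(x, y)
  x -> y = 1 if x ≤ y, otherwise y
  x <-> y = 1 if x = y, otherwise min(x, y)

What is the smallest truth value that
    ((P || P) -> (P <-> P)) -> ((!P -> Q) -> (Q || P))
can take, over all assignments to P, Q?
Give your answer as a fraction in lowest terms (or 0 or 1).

1/4

Take P = 1/4, Q = 0:
P || P = 1/4 || 1/4 = 1/4
P <-> P = 1/4 <-> 1/4 = 1
(P || P) -> (P <-> P) = 1/4 -> 1 = 1
!P = !1/4 = 0
!P -> Q = 0 -> 0 = 1
Q || P = 0 || 1/4 = 1/4
(!P -> Q) -> (Q || P) = 1 -> 1/4 = 1/4
((P || P) -> (P <-> P)) -> ((!P -> Q) -> (Q || P)) = 1 -> 1/4 = 1/4
No assignment yields a value below 1/4, so this is the minimum.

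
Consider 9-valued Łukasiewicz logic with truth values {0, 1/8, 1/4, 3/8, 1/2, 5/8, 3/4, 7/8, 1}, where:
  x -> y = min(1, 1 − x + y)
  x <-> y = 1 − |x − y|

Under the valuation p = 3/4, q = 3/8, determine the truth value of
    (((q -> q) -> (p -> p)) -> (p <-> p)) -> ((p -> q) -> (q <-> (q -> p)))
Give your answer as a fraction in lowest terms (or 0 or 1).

q -> q = 3/8 -> 3/8 = 1
p -> p = 3/4 -> 3/4 = 1
(q -> q) -> (p -> p) = 1 -> 1 = 1
p <-> p = 3/4 <-> 3/4 = 1
((q -> q) -> (p -> p)) -> (p <-> p) = 1 -> 1 = 1
p -> q = 3/4 -> 3/8 = 5/8
q -> p = 3/8 -> 3/4 = 1
q <-> (q -> p) = 3/8 <-> 1 = 3/8
(p -> q) -> (q <-> (q -> p)) = 5/8 -> 3/8 = 3/4
(((q -> q) -> (p -> p)) -> (p <-> p)) -> ((p -> q) -> (q <-> (q -> p))) = 1 -> 3/4 = 3/4

3/4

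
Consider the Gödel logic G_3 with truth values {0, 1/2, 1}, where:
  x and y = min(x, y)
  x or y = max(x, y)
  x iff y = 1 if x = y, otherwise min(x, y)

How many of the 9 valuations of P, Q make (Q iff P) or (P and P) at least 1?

P = 0, Q = 0 ↦ 1  ≥
P = 0, Q = 1/2 ↦ 0  <
P = 0, Q = 1 ↦ 0  <
P = 1/2, Q = 0 ↦ 1/2  <
P = 1/2, Q = 1/2 ↦ 1  ≥
P = 1/2, Q = 1 ↦ 1/2  <
P = 1, Q = 0 ↦ 1  ≥
P = 1, Q = 1/2 ↦ 1  ≥
P = 1, Q = 1 ↦ 1  ≥
So 5 of the 9 assignments meet the threshold.

5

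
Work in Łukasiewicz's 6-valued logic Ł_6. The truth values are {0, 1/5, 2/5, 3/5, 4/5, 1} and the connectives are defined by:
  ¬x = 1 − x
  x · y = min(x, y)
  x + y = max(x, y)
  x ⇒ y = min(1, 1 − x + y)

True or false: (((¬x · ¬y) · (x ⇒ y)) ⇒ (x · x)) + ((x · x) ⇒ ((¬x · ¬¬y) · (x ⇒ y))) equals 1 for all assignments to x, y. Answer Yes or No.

No

Counterexample: take x = 1/5, y = 0.
¬x = ¬1/5 = 4/5
¬y = ¬0 = 1
¬x · ¬y = 4/5 · 1 = 4/5
x ⇒ y = 1/5 ⇒ 0 = 4/5
(¬x · ¬y) · (x ⇒ y) = 4/5 · 4/5 = 4/5
x · x = 1/5 · 1/5 = 1/5
((¬x · ¬y) · (x ⇒ y)) ⇒ (x · x) = 4/5 ⇒ 1/5 = 2/5
x · x = 1/5 · 1/5 = 1/5
¬x = ¬1/5 = 4/5
¬y = ¬0 = 1
¬¬y = ¬1 = 0
¬x · ¬¬y = 4/5 · 0 = 0
x ⇒ y = 1/5 ⇒ 0 = 4/5
(¬x · ¬¬y) · (x ⇒ y) = 0 · 4/5 = 0
(x · x) ⇒ ((¬x · ¬¬y) · (x ⇒ y)) = 1/5 ⇒ 0 = 4/5
(((¬x · ¬y) · (x ⇒ y)) ⇒ (x · x)) + ((x · x) ⇒ ((¬x · ¬¬y) · (x ⇒ y))) = 2/5 + 4/5 = 4/5
This gives 4/5 ≠ 1.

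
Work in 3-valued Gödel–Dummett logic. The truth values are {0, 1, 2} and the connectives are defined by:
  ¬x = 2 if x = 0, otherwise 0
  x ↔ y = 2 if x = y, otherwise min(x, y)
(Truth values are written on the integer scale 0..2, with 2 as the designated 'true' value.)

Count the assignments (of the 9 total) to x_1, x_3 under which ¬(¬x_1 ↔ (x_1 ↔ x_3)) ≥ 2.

x_1 = 0, x_3 = 0 ↦ 0  <
x_1 = 0, x_3 = 1 ↦ 2  ≥
x_1 = 0, x_3 = 2 ↦ 2  ≥
x_1 = 1, x_3 = 0 ↦ 0  <
x_1 = 1, x_3 = 1 ↦ 2  ≥
x_1 = 1, x_3 = 2 ↦ 2  ≥
x_1 = 2, x_3 = 0 ↦ 0  <
x_1 = 2, x_3 = 1 ↦ 2  ≥
x_1 = 2, x_3 = 2 ↦ 2  ≥
So 6 of the 9 assignments meet the threshold.

6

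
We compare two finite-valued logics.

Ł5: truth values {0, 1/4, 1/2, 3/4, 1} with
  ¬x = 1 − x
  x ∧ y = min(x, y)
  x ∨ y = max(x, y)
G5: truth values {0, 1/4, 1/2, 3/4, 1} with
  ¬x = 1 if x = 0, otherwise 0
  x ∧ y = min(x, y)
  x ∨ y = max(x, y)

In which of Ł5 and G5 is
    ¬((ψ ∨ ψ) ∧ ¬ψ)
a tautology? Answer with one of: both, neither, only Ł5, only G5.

In Ł5: at ψ = 1/4 the value is 3/4 — not a tautology.
In G5: every assignment gives 1 — tautology.

only G5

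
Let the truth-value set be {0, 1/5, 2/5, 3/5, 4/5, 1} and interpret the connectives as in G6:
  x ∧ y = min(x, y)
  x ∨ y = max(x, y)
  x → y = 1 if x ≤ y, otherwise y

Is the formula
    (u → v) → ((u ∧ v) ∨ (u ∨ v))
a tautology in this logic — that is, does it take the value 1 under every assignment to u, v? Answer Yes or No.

Counterexample: take u = 0, v = 0.
u → v = 0 → 0 = 1
u ∧ v = 0 ∧ 0 = 0
u ∨ v = 0 ∨ 0 = 0
(u ∧ v) ∨ (u ∨ v) = 0 ∨ 0 = 0
(u → v) → ((u ∧ v) ∨ (u ∨ v)) = 1 → 0 = 0
This gives 0 ≠ 1.

No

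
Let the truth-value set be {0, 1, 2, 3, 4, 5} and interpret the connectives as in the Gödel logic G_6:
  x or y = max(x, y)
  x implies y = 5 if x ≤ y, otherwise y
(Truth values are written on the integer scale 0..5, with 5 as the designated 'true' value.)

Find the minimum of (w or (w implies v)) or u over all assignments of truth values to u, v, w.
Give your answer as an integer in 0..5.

Take u = 0, v = 0, w = 1:
w implies v = 1 implies 0 = 0
w or (w implies v) = 1 or 0 = 1
(w or (w implies v)) or u = 1 or 0 = 1
No assignment yields a value below 1, so this is the minimum.

1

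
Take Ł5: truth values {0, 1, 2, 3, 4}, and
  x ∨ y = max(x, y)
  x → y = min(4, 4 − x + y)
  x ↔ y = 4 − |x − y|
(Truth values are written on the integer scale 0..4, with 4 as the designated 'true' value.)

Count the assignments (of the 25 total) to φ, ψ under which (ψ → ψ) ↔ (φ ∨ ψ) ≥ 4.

value 4: 9 assignments (counts)
value 3: 7 assignments
value 2: 5 assignments
value 1: 3 assignments
value 0: 1 assignment
So 9 of the 25 assignments meet the threshold.

9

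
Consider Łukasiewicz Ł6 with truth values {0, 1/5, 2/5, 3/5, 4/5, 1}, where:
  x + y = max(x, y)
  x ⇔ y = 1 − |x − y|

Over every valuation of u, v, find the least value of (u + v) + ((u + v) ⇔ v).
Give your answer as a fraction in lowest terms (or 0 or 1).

3/5

Take u = 2/5, v = 0:
u + v = 2/5 + 0 = 2/5
u + v = 2/5 + 0 = 2/5
(u + v) ⇔ v = 2/5 ⇔ 0 = 3/5
(u + v) + ((u + v) ⇔ v) = 2/5 + 3/5 = 3/5
No assignment yields a value below 3/5, so this is the minimum.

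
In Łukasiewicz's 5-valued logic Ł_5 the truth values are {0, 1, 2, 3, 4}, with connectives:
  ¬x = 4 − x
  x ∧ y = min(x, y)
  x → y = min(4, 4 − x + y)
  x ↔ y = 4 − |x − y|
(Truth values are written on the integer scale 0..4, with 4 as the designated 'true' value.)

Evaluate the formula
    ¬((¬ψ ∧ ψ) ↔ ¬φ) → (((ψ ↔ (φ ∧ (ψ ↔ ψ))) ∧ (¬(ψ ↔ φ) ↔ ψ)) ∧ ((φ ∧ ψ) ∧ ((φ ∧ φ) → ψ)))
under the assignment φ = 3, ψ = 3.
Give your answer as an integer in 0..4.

¬ψ = ¬3 = 1
¬ψ ∧ ψ = 1 ∧ 3 = 1
¬φ = ¬3 = 1
(¬ψ ∧ ψ) ↔ ¬φ = 1 ↔ 1 = 4
¬((¬ψ ∧ ψ) ↔ ¬φ) = ¬4 = 0
ψ ↔ ψ = 3 ↔ 3 = 4
φ ∧ (ψ ↔ ψ) = 3 ∧ 4 = 3
ψ ↔ (φ ∧ (ψ ↔ ψ)) = 3 ↔ 3 = 4
ψ ↔ φ = 3 ↔ 3 = 4
¬(ψ ↔ φ) = ¬4 = 0
¬(ψ ↔ φ) ↔ ψ = 0 ↔ 3 = 1
(ψ ↔ (φ ∧ (ψ ↔ ψ))) ∧ (¬(ψ ↔ φ) ↔ ψ) = 4 ∧ 1 = 1
φ ∧ ψ = 3 ∧ 3 = 3
φ ∧ φ = 3 ∧ 3 = 3
(φ ∧ φ) → ψ = 3 → 3 = 4
(φ ∧ ψ) ∧ ((φ ∧ φ) → ψ) = 3 ∧ 4 = 3
((ψ ↔ (φ ∧ (ψ ↔ ψ))) ∧ (¬(ψ ↔ φ) ↔ ψ)) ∧ ((φ ∧ ψ) ∧ ((φ ∧ φ) → ψ)) = 1 ∧ 3 = 1
¬((¬ψ ∧ ψ) ↔ ¬φ) → (((ψ ↔ (φ ∧ (ψ ↔ ψ))) ∧ (¬(ψ ↔ φ) ↔ ψ)) ∧ ((φ ∧ ψ) ∧ ((φ ∧ φ) → ψ))) = 0 → 1 = 4

4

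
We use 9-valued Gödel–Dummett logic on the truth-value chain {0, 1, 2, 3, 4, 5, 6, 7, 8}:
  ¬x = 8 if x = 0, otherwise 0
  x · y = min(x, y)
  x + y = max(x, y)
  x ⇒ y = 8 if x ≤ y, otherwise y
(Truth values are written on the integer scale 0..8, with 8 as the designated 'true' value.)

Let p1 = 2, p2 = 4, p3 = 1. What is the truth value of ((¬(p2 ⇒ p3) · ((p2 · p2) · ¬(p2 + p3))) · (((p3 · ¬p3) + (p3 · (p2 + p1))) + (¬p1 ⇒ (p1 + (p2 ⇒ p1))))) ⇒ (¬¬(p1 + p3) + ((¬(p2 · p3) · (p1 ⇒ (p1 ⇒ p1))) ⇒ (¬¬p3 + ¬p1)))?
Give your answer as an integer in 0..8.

p2 ⇒ p3 = 4 ⇒ 1 = 1
¬(p2 ⇒ p3) = ¬1 = 0
p2 · p2 = 4 · 4 = 4
p2 + p3 = 4 + 1 = 4
¬(p2 + p3) = ¬4 = 0
(p2 · p2) · ¬(p2 + p3) = 4 · 0 = 0
¬(p2 ⇒ p3) · ((p2 · p2) · ¬(p2 + p3)) = 0 · 0 = 0
¬p3 = ¬1 = 0
p3 · ¬p3 = 1 · 0 = 0
p2 + p1 = 4 + 2 = 4
p3 · (p2 + p1) = 1 · 4 = 1
(p3 · ¬p3) + (p3 · (p2 + p1)) = 0 + 1 = 1
¬p1 = ¬2 = 0
p2 ⇒ p1 = 4 ⇒ 2 = 2
p1 + (p2 ⇒ p1) = 2 + 2 = 2
¬p1 ⇒ (p1 + (p2 ⇒ p1)) = 0 ⇒ 2 = 8
((p3 · ¬p3) + (p3 · (p2 + p1))) + (¬p1 ⇒ (p1 + (p2 ⇒ p1))) = 1 + 8 = 8
(¬(p2 ⇒ p3) · ((p2 · p2) · ¬(p2 + p3))) · (((p3 · ¬p3) + (p3 · (p2 + p1))) + (¬p1 ⇒ (p1 + (p2 ⇒ p1)))) = 0 · 8 = 0
p1 + p3 = 2 + 1 = 2
¬(p1 + p3) = ¬2 = 0
¬¬(p1 + p3) = ¬0 = 8
p2 · p3 = 4 · 1 = 1
¬(p2 · p3) = ¬1 = 0
p1 ⇒ p1 = 2 ⇒ 2 = 8
p1 ⇒ (p1 ⇒ p1) = 2 ⇒ 8 = 8
¬(p2 · p3) · (p1 ⇒ (p1 ⇒ p1)) = 0 · 8 = 0
¬p3 = ¬1 = 0
¬¬p3 = ¬0 = 8
¬p1 = ¬2 = 0
¬¬p3 + ¬p1 = 8 + 0 = 8
(¬(p2 · p3) · (p1 ⇒ (p1 ⇒ p1))) ⇒ (¬¬p3 + ¬p1) = 0 ⇒ 8 = 8
¬¬(p1 + p3) + ((¬(p2 · p3) · (p1 ⇒ (p1 ⇒ p1))) ⇒ (¬¬p3 + ¬p1)) = 8 + 8 = 8
((¬(p2 ⇒ p3) · ((p2 · p2) · ¬(p2 + p3))) · (((p3 · ¬p3) + (p3 · (p2 + p1))) + (¬p1 ⇒ (p1 + (p2 ⇒ p1))))) ⇒ (¬¬(p1 + p3) + ((¬(p2 · p3) · (p1 ⇒ (p1 ⇒ p1))) ⇒ (¬¬p3 + ¬p1))) = 0 ⇒ 8 = 8

8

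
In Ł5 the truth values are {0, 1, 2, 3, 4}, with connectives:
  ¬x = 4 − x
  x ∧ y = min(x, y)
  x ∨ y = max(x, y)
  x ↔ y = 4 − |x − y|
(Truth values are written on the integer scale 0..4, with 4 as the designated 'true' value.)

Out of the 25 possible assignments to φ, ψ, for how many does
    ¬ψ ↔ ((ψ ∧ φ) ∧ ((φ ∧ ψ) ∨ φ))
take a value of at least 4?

5

value 4: 5 assignments (counts)
value 3: 4 assignments
value 2: 8 assignments
value 1: 2 assignments
value 0: 6 assignments
So 5 of the 25 assignments meet the threshold.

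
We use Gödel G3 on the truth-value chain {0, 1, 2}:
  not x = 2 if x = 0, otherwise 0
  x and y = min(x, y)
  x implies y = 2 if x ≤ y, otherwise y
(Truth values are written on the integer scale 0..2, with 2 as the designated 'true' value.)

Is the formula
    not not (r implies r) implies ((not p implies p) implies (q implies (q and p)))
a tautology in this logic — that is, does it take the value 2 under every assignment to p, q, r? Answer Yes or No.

Counterexample: take p = 1, q = 2, r = 0.
r implies r = 0 implies 0 = 2
not (r implies r) = not 2 = 0
not not (r implies r) = not 0 = 2
not p = not 1 = 0
not p implies p = 0 implies 1 = 2
q and p = 2 and 1 = 1
q implies (q and p) = 2 implies 1 = 1
(not p implies p) implies (q implies (q and p)) = 2 implies 1 = 1
not not (r implies r) implies ((not p implies p) implies (q implies (q and p))) = 2 implies 1 = 1
This gives 1 ≠ 2.

No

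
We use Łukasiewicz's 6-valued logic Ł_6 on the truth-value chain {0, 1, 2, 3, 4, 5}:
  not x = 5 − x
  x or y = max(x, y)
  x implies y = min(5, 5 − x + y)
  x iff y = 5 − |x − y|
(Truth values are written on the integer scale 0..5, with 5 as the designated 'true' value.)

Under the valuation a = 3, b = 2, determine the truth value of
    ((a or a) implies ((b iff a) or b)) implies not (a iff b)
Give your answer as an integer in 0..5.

1

a or a = 3 or 3 = 3
b iff a = 2 iff 3 = 4
(b iff a) or b = 4 or 2 = 4
(a or a) implies ((b iff a) or b) = 3 implies 4 = 5
a iff b = 3 iff 2 = 4
not (a iff b) = not 4 = 1
((a or a) implies ((b iff a) or b)) implies not (a iff b) = 5 implies 1 = 1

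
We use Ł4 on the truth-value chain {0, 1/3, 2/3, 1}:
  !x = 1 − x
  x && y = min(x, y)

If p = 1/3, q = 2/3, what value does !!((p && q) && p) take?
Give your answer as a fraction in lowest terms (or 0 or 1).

1/3

p && q = 1/3 && 2/3 = 1/3
(p && q) && p = 1/3 && 1/3 = 1/3
!((p && q) && p) = !1/3 = 2/3
!!((p && q) && p) = !2/3 = 1/3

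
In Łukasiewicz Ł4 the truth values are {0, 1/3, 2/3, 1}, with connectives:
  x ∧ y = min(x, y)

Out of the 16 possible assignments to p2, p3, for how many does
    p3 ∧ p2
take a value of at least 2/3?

4

p2 = 0, p3 = 0 ↦ 0  <
p2 = 0, p3 = 1/3 ↦ 0  <
p2 = 0, p3 = 2/3 ↦ 0  <
p2 = 0, p3 = 1 ↦ 0  <
p2 = 1/3, p3 = 0 ↦ 0  <
p2 = 1/3, p3 = 1/3 ↦ 1/3  <
p2 = 1/3, p3 = 2/3 ↦ 1/3  <
p2 = 1/3, p3 = 1 ↦ 1/3  <
p2 = 2/3, p3 = 0 ↦ 0  <
p2 = 2/3, p3 = 1/3 ↦ 1/3  <
p2 = 2/3, p3 = 2/3 ↦ 2/3  ≥
p2 = 2/3, p3 = 1 ↦ 2/3  ≥
p2 = 1, p3 = 0 ↦ 0  <
p2 = 1, p3 = 1/3 ↦ 1/3  <
p2 = 1, p3 = 2/3 ↦ 2/3  ≥
p2 = 1, p3 = 1 ↦ 1  ≥
So 4 of the 16 assignments meet the threshold.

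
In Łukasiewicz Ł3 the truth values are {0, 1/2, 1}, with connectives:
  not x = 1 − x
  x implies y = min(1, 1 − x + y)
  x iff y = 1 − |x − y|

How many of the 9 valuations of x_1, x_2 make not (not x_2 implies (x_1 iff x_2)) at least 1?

x_1 = 0, x_2 = 0 ↦ 0  <
x_1 = 0, x_2 = 1/2 ↦ 0  <
x_1 = 0, x_2 = 1 ↦ 0  <
x_1 = 1/2, x_2 = 0 ↦ 1/2  <
x_1 = 1/2, x_2 = 1/2 ↦ 0  <
x_1 = 1/2, x_2 = 1 ↦ 0  <
x_1 = 1, x_2 = 0 ↦ 1  ≥
x_1 = 1, x_2 = 1/2 ↦ 0  <
x_1 = 1, x_2 = 1 ↦ 0  <
So 1 of the 9 assignments meets the threshold.

1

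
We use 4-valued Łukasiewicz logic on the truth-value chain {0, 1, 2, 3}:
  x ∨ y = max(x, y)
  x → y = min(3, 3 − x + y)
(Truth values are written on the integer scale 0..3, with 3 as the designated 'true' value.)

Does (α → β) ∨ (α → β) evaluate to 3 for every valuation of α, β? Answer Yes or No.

No

Counterexample: take α = 1, β = 0.
α → β = 1 → 0 = 2
α → β = 1 → 0 = 2
(α → β) ∨ (α → β) = 2 ∨ 2 = 2
This gives 2 ≠ 3.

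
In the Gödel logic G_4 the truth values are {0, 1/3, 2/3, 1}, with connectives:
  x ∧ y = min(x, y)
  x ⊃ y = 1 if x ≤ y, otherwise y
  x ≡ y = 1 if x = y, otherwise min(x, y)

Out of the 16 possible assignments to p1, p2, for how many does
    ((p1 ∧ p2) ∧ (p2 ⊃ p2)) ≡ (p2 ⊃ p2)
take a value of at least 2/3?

4

p1 = 0, p2 = 0 ↦ 0  <
p1 = 0, p2 = 1/3 ↦ 0  <
p1 = 0, p2 = 2/3 ↦ 0  <
p1 = 0, p2 = 1 ↦ 0  <
p1 = 1/3, p2 = 0 ↦ 0  <
p1 = 1/3, p2 = 1/3 ↦ 1/3  <
p1 = 1/3, p2 = 2/3 ↦ 1/3  <
p1 = 1/3, p2 = 1 ↦ 1/3  <
p1 = 2/3, p2 = 0 ↦ 0  <
p1 = 2/3, p2 = 1/3 ↦ 1/3  <
p1 = 2/3, p2 = 2/3 ↦ 2/3  ≥
p1 = 2/3, p2 = 1 ↦ 2/3  ≥
p1 = 1, p2 = 0 ↦ 0  <
p1 = 1, p2 = 1/3 ↦ 1/3  <
p1 = 1, p2 = 2/3 ↦ 2/3  ≥
p1 = 1, p2 = 1 ↦ 1  ≥
So 4 of the 16 assignments meet the threshold.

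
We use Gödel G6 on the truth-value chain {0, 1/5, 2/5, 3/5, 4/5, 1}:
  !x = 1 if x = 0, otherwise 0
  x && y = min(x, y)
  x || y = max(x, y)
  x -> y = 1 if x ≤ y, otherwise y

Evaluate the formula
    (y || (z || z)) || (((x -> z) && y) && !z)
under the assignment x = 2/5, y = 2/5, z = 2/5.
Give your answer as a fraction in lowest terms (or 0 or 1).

2/5

z || z = 2/5 || 2/5 = 2/5
y || (z || z) = 2/5 || 2/5 = 2/5
x -> z = 2/5 -> 2/5 = 1
(x -> z) && y = 1 && 2/5 = 2/5
!z = !2/5 = 0
((x -> z) && y) && !z = 2/5 && 0 = 0
(y || (z || z)) || (((x -> z) && y) && !z) = 2/5 || 0 = 2/5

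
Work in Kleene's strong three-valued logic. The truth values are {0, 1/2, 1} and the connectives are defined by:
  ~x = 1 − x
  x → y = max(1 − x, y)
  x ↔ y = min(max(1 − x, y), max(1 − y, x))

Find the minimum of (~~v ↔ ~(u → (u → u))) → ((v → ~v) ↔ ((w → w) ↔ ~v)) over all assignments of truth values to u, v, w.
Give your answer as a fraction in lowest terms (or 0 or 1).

1/2

Take u = 0, v = 0, w = 1/2:
~v = ~0 = 1
~~v = ~1 = 0
u → u = 0 → 0 = 1
u → (u → u) = 0 → 1 = 1
~(u → (u → u)) = ~1 = 0
~~v ↔ ~(u → (u → u)) = 0 ↔ 0 = 1
~v = ~0 = 1
v → ~v = 0 → 1 = 1
w → w = 1/2 → 1/2 = 1/2
~v = ~0 = 1
(w → w) ↔ ~v = 1/2 ↔ 1 = 1/2
(v → ~v) ↔ ((w → w) ↔ ~v) = 1 ↔ 1/2 = 1/2
(~~v ↔ ~(u → (u → u))) → ((v → ~v) ↔ ((w → w) ↔ ~v)) = 1 → 1/2 = 1/2
No assignment yields a value below 1/2, so this is the minimum.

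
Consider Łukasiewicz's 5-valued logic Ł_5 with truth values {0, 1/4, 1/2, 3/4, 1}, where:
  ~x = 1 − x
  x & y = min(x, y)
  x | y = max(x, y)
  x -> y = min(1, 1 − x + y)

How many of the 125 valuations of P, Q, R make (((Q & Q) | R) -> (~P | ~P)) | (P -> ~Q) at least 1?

value 1: 75 assignments (counts)
value 3/4: 20 assignments
value 1/2: 15 assignments
value 1/4: 10 assignments
value 0: 5 assignments
So 75 of the 125 assignments meet the threshold.

75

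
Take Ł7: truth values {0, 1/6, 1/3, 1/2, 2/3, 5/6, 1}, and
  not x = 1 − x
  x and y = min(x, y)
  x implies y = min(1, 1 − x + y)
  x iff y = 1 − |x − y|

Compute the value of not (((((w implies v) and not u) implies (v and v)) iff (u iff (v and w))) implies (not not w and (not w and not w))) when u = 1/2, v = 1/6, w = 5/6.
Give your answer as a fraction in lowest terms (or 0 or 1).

w implies v = 5/6 implies 1/6 = 1/3
not u = not 1/2 = 1/2
(w implies v) and not u = 1/3 and 1/2 = 1/3
v and v = 1/6 and 1/6 = 1/6
((w implies v) and not u) implies (v and v) = 1/3 implies 1/6 = 5/6
v and w = 1/6 and 5/6 = 1/6
u iff (v and w) = 1/2 iff 1/6 = 2/3
(((w implies v) and not u) implies (v and v)) iff (u iff (v and w)) = 5/6 iff 2/3 = 5/6
not w = not 5/6 = 1/6
not not w = not 1/6 = 5/6
not w = not 5/6 = 1/6
not w = not 5/6 = 1/6
not w and not w = 1/6 and 1/6 = 1/6
not not w and (not w and not w) = 5/6 and 1/6 = 1/6
((((w implies v) and not u) implies (v and v)) iff (u iff (v and w))) implies (not not w and (not w and not w)) = 5/6 implies 1/6 = 1/3
not (((((w implies v) and not u) implies (v and v)) iff (u iff (v and w))) implies (not not w and (not w and not w))) = not 1/3 = 2/3

2/3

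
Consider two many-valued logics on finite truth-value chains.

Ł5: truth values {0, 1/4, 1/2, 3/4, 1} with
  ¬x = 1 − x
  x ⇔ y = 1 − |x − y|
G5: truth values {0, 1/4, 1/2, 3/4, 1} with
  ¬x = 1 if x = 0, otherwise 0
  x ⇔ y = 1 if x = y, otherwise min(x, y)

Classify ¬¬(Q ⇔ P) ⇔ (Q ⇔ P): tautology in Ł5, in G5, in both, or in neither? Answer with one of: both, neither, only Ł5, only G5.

only Ł5

In Ł5: every assignment gives 1 — tautology.
In G5: at P = 1/4, Q = 1/2 the value is 1/4 — not a tautology.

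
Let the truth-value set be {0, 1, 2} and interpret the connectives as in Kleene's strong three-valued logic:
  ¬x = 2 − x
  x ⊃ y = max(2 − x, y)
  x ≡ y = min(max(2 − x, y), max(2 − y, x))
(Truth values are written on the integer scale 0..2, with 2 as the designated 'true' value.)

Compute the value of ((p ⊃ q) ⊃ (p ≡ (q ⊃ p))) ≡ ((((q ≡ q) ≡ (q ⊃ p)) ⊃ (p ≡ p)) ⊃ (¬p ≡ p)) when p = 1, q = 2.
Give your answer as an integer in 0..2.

1

p ⊃ q = 1 ⊃ 2 = 2
q ⊃ p = 2 ⊃ 1 = 1
p ≡ (q ⊃ p) = 1 ≡ 1 = 1
(p ⊃ q) ⊃ (p ≡ (q ⊃ p)) = 2 ⊃ 1 = 1
q ≡ q = 2 ≡ 2 = 2
q ⊃ p = 2 ⊃ 1 = 1
(q ≡ q) ≡ (q ⊃ p) = 2 ≡ 1 = 1
p ≡ p = 1 ≡ 1 = 1
((q ≡ q) ≡ (q ⊃ p)) ⊃ (p ≡ p) = 1 ⊃ 1 = 1
¬p = ¬1 = 1
¬p ≡ p = 1 ≡ 1 = 1
(((q ≡ q) ≡ (q ⊃ p)) ⊃ (p ≡ p)) ⊃ (¬p ≡ p) = 1 ⊃ 1 = 1
((p ⊃ q) ⊃ (p ≡ (q ⊃ p))) ≡ ((((q ≡ q) ≡ (q ⊃ p)) ⊃ (p ≡ p)) ⊃ (¬p ≡ p)) = 1 ≡ 1 = 1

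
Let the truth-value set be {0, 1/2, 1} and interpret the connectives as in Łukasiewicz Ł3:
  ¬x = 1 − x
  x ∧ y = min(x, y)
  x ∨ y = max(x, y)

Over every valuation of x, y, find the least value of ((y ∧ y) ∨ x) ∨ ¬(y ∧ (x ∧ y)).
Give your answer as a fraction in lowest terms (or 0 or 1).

1/2

Take x = 1/2, y = 1/2:
y ∧ y = 1/2 ∧ 1/2 = 1/2
(y ∧ y) ∨ x = 1/2 ∨ 1/2 = 1/2
x ∧ y = 1/2 ∧ 1/2 = 1/2
y ∧ (x ∧ y) = 1/2 ∧ 1/2 = 1/2
¬(y ∧ (x ∧ y)) = ¬1/2 = 1/2
((y ∧ y) ∨ x) ∨ ¬(y ∧ (x ∧ y)) = 1/2 ∨ 1/2 = 1/2
No assignment yields a value below 1/2, so this is the minimum.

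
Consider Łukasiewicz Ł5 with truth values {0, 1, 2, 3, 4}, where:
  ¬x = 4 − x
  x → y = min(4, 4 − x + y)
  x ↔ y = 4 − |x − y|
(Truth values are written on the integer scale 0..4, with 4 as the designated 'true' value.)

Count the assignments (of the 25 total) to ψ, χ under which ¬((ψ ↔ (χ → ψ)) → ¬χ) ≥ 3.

6

value 4: 5 assignments (counts)
value 3: 1 assignment (counts)
value 2: 5 assignments
value 1: 2 assignments
value 0: 12 assignments
So 6 of the 25 assignments meet the threshold.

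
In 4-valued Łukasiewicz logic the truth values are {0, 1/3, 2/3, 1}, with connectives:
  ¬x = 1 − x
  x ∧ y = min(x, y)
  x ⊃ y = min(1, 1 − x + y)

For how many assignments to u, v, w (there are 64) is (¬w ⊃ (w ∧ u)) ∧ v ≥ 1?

value 1: 7 assignments (counts)
value 2/3: 15 assignments
value 1/3: 14 assignments
value 0: 28 assignments
So 7 of the 64 assignments meet the threshold.

7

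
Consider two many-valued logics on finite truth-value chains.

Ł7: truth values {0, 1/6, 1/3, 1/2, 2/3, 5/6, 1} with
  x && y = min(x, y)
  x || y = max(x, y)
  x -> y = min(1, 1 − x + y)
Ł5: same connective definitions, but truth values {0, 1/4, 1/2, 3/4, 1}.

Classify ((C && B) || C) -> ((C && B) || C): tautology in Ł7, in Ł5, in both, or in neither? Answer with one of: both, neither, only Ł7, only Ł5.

In Ł7: every assignment gives 1 — tautology.
In Ł5: every assignment gives 1 — tautology.

both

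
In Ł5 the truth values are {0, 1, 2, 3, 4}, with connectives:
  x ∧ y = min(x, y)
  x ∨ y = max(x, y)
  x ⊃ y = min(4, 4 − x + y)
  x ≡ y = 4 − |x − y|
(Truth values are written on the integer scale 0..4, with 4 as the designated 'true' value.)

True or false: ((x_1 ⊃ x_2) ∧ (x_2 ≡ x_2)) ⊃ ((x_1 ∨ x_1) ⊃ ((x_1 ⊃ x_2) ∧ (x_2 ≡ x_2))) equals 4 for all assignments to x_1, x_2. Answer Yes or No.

Yes

At x_1 = 0, x_2 = 1, for instance:
x_1 ⊃ x_2 = 0 ⊃ 1 = 4
x_2 ≡ x_2 = 1 ≡ 1 = 4
(x_1 ⊃ x_2) ∧ (x_2 ≡ x_2) = 4 ∧ 4 = 4
x_1 ∨ x_1 = 0 ∨ 0 = 0
(x_1 ∨ x_1) ⊃ ((x_1 ⊃ x_2) ∧ (x_2 ≡ x_2)) = 0 ⊃ 4 = 4
((x_1 ⊃ x_2) ∧ (x_2 ≡ x_2)) ⊃ ((x_1 ∨ x_1) ⊃ ((x_1 ⊃ x_2) ∧ (x_2 ≡ x_2))) = 4 ⊃ 4 = 4
and checking the remaining 24 assignments likewise gives ≥ 4 in every case.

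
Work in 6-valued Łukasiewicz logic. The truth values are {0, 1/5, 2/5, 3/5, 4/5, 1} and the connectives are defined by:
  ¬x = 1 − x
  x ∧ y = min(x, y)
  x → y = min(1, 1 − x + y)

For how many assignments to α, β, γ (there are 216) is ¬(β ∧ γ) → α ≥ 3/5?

158

value 1: 91 assignments (counts)
value 4/5: 35 assignments (counts)
value 3/5: 32 assignments (counts)
value 2/5: 27 assignments
value 1/5: 20 assignments
value 0: 11 assignments
So 158 of the 216 assignments meet the threshold.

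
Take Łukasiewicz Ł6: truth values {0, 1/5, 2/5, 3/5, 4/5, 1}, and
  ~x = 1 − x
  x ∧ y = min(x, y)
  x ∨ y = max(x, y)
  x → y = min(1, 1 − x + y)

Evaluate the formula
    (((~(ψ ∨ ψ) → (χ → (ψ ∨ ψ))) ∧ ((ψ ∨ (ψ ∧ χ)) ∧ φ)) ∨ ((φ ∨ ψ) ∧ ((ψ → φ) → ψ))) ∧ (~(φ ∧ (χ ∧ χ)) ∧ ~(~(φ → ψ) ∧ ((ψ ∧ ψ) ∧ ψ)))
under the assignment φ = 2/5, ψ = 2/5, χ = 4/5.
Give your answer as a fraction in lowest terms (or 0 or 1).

ψ ∨ ψ = 2/5 ∨ 2/5 = 2/5
~(ψ ∨ ψ) = ~2/5 = 3/5
ψ ∨ ψ = 2/5 ∨ 2/5 = 2/5
χ → (ψ ∨ ψ) = 4/5 → 2/5 = 3/5
~(ψ ∨ ψ) → (χ → (ψ ∨ ψ)) = 3/5 → 3/5 = 1
ψ ∧ χ = 2/5 ∧ 4/5 = 2/5
ψ ∨ (ψ ∧ χ) = 2/5 ∨ 2/5 = 2/5
(ψ ∨ (ψ ∧ χ)) ∧ φ = 2/5 ∧ 2/5 = 2/5
(~(ψ ∨ ψ) → (χ → (ψ ∨ ψ))) ∧ ((ψ ∨ (ψ ∧ χ)) ∧ φ) = 1 ∧ 2/5 = 2/5
φ ∨ ψ = 2/5 ∨ 2/5 = 2/5
ψ → φ = 2/5 → 2/5 = 1
(ψ → φ) → ψ = 1 → 2/5 = 2/5
(φ ∨ ψ) ∧ ((ψ → φ) → ψ) = 2/5 ∧ 2/5 = 2/5
((~(ψ ∨ ψ) → (χ → (ψ ∨ ψ))) ∧ ((ψ ∨ (ψ ∧ χ)) ∧ φ)) ∨ ((φ ∨ ψ) ∧ ((ψ → φ) → ψ)) = 2/5 ∨ 2/5 = 2/5
χ ∧ χ = 4/5 ∧ 4/5 = 4/5
φ ∧ (χ ∧ χ) = 2/5 ∧ 4/5 = 2/5
~(φ ∧ (χ ∧ χ)) = ~2/5 = 3/5
φ → ψ = 2/5 → 2/5 = 1
~(φ → ψ) = ~1 = 0
ψ ∧ ψ = 2/5 ∧ 2/5 = 2/5
(ψ ∧ ψ) ∧ ψ = 2/5 ∧ 2/5 = 2/5
~(φ → ψ) ∧ ((ψ ∧ ψ) ∧ ψ) = 0 ∧ 2/5 = 0
~(~(φ → ψ) ∧ ((ψ ∧ ψ) ∧ ψ)) = ~0 = 1
~(φ ∧ (χ ∧ χ)) ∧ ~(~(φ → ψ) ∧ ((ψ ∧ ψ) ∧ ψ)) = 3/5 ∧ 1 = 3/5
(((~(ψ ∨ ψ) → (χ → (ψ ∨ ψ))) ∧ ((ψ ∨ (ψ ∧ χ)) ∧ φ)) ∨ ((φ ∨ ψ) ∧ ((ψ → φ) → ψ))) ∧ (~(φ ∧ (χ ∧ χ)) ∧ ~(~(φ → ψ) ∧ ((ψ ∧ ψ) ∧ ψ))) = 2/5 ∧ 3/5 = 2/5

2/5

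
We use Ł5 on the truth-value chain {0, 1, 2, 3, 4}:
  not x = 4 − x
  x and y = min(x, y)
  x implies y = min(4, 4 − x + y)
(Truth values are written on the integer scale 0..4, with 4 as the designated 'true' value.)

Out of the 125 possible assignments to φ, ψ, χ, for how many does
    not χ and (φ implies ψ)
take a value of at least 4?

value 4: 15 assignments (counts)
value 3: 23 assignments
value 2: 28 assignments
value 1: 30 assignments
value 0: 29 assignments
So 15 of the 125 assignments meet the threshold.

15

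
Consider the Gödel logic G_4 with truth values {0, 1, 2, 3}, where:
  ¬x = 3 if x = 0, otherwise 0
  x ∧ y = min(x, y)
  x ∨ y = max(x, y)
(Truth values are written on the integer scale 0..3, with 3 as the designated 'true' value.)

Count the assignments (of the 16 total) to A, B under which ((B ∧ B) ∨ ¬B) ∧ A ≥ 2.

6

A = 0, B = 0 ↦ 0  <
A = 0, B = 1 ↦ 0  <
A = 0, B = 2 ↦ 0  <
A = 0, B = 3 ↦ 0  <
A = 1, B = 0 ↦ 1  <
A = 1, B = 1 ↦ 1  <
A = 1, B = 2 ↦ 1  <
A = 1, B = 3 ↦ 1  <
A = 2, B = 0 ↦ 2  ≥
A = 2, B = 1 ↦ 1  <
A = 2, B = 2 ↦ 2  ≥
A = 2, B = 3 ↦ 2  ≥
A = 3, B = 0 ↦ 3  ≥
A = 3, B = 1 ↦ 1  <
A = 3, B = 2 ↦ 2  ≥
A = 3, B = 3 ↦ 3  ≥
So 6 of the 16 assignments meet the threshold.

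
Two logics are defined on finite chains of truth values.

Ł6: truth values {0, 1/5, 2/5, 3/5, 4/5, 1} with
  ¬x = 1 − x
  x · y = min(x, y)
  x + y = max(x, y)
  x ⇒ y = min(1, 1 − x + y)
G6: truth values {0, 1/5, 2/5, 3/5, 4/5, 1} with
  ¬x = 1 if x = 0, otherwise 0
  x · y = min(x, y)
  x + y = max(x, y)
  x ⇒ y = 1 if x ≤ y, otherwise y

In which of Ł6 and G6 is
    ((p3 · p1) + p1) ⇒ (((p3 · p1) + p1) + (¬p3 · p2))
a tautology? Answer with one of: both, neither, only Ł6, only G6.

In Ł6: every assignment gives 1 — tautology.
In G6: every assignment gives 1 — tautology.

both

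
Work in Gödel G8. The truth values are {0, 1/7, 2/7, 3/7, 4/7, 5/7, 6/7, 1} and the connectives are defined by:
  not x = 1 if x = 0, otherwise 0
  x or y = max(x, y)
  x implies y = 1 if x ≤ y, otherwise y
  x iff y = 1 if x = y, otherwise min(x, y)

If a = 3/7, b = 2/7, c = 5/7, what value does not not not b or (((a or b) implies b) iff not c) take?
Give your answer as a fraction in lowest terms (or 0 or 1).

not b = not 2/7 = 0
not not b = not 0 = 1
not not not b = not 1 = 0
a or b = 3/7 or 2/7 = 3/7
(a or b) implies b = 3/7 implies 2/7 = 2/7
not c = not 5/7 = 0
((a or b) implies b) iff not c = 2/7 iff 0 = 0
not not not b or (((a or b) implies b) iff not c) = 0 or 0 = 0

0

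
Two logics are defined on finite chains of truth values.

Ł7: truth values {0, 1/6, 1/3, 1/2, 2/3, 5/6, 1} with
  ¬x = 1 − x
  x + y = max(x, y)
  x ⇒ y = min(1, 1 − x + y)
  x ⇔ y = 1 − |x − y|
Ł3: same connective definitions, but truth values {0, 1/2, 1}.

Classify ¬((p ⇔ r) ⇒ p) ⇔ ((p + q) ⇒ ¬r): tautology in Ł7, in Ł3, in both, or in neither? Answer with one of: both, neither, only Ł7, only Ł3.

neither

In Ł7: at p = 0, q = 0, r = 1/6 the value is 5/6 — not a tautology.
In Ł3: at p = 0, q = 0, r = 1/2 the value is 1/2 — not a tautology.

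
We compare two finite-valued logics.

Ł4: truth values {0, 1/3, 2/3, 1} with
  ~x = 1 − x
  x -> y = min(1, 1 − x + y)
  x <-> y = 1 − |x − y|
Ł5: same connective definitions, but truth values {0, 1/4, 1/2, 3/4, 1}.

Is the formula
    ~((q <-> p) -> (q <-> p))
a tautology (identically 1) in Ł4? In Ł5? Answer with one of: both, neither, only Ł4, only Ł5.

In Ł4: at p = 0, q = 0 the value is 0 — not a tautology.
In Ł5: at p = 0, q = 0 the value is 0 — not a tautology.

neither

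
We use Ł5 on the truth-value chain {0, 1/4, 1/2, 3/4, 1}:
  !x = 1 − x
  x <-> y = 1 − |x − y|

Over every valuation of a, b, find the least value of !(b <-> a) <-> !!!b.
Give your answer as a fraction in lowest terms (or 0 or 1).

0

Take a = 0, b = 0:
b <-> a = 0 <-> 0 = 1
!(b <-> a) = !1 = 0
!b = !0 = 1
!!b = !1 = 0
!!!b = !0 = 1
!(b <-> a) <-> !!!b = 0 <-> 1 = 0
No assignment yields a value below 0, so this is the minimum.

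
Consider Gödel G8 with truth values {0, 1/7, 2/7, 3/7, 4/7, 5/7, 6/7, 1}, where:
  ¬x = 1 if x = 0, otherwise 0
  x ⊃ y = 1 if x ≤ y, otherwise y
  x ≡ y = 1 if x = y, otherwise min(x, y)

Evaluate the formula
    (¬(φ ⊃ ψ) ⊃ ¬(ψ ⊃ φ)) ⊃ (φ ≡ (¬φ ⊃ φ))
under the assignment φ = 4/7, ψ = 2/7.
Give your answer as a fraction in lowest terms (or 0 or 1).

φ ⊃ ψ = 4/7 ⊃ 2/7 = 2/7
¬(φ ⊃ ψ) = ¬2/7 = 0
ψ ⊃ φ = 2/7 ⊃ 4/7 = 1
¬(ψ ⊃ φ) = ¬1 = 0
¬(φ ⊃ ψ) ⊃ ¬(ψ ⊃ φ) = 0 ⊃ 0 = 1
¬φ = ¬4/7 = 0
¬φ ⊃ φ = 0 ⊃ 4/7 = 1
φ ≡ (¬φ ⊃ φ) = 4/7 ≡ 1 = 4/7
(¬(φ ⊃ ψ) ⊃ ¬(ψ ⊃ φ)) ⊃ (φ ≡ (¬φ ⊃ φ)) = 1 ⊃ 4/7 = 4/7

4/7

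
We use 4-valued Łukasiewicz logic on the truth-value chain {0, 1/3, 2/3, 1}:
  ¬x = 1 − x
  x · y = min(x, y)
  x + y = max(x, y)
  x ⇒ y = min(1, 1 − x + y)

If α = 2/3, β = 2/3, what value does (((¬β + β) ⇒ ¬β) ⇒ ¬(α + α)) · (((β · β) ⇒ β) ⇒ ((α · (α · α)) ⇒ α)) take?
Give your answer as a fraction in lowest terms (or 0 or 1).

2/3

¬β = ¬2/3 = 1/3
¬β + β = 1/3 + 2/3 = 2/3
¬β = ¬2/3 = 1/3
(¬β + β) ⇒ ¬β = 2/3 ⇒ 1/3 = 2/3
α + α = 2/3 + 2/3 = 2/3
¬(α + α) = ¬2/3 = 1/3
((¬β + β) ⇒ ¬β) ⇒ ¬(α + α) = 2/3 ⇒ 1/3 = 2/3
β · β = 2/3 · 2/3 = 2/3
(β · β) ⇒ β = 2/3 ⇒ 2/3 = 1
α · α = 2/3 · 2/3 = 2/3
α · (α · α) = 2/3 · 2/3 = 2/3
(α · (α · α)) ⇒ α = 2/3 ⇒ 2/3 = 1
((β · β) ⇒ β) ⇒ ((α · (α · α)) ⇒ α) = 1 ⇒ 1 = 1
(((¬β + β) ⇒ ¬β) ⇒ ¬(α + α)) · (((β · β) ⇒ β) ⇒ ((α · (α · α)) ⇒ α)) = 2/3 · 1 = 2/3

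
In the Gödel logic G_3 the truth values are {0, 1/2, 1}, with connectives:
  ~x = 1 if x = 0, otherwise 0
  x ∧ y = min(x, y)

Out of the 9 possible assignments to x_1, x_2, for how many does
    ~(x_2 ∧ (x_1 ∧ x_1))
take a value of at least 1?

x_1 = 0, x_2 = 0 ↦ 1  ≥
x_1 = 0, x_2 = 1/2 ↦ 1  ≥
x_1 = 0, x_2 = 1 ↦ 1  ≥
x_1 = 1/2, x_2 = 0 ↦ 1  ≥
x_1 = 1/2, x_2 = 1/2 ↦ 0  <
x_1 = 1/2, x_2 = 1 ↦ 0  <
x_1 = 1, x_2 = 0 ↦ 1  ≥
x_1 = 1, x_2 = 1/2 ↦ 0  <
x_1 = 1, x_2 = 1 ↦ 0  <
So 5 of the 9 assignments meet the threshold.

5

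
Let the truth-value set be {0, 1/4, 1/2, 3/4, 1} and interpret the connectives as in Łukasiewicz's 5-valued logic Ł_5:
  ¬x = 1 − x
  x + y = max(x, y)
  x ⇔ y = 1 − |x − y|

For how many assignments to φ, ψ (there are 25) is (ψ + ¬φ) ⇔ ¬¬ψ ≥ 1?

value 1: 15 assignments (counts)
value 3/4: 4 assignments
value 1/2: 3 assignments
value 1/4: 2 assignments
value 0: 1 assignment
So 15 of the 25 assignments meet the threshold.

15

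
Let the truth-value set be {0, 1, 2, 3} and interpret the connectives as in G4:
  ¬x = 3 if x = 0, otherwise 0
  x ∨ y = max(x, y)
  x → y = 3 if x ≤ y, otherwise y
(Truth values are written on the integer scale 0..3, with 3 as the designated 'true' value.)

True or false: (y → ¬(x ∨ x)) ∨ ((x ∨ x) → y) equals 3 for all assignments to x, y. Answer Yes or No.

No

Counterexample: take x = 2, y = 1.
x ∨ x = 2 ∨ 2 = 2
¬(x ∨ x) = ¬2 = 0
y → ¬(x ∨ x) = 1 → 0 = 0
x ∨ x = 2 ∨ 2 = 2
(x ∨ x) → y = 2 → 1 = 1
(y → ¬(x ∨ x)) ∨ ((x ∨ x) → y) = 0 ∨ 1 = 1
This gives 1 ≠ 3.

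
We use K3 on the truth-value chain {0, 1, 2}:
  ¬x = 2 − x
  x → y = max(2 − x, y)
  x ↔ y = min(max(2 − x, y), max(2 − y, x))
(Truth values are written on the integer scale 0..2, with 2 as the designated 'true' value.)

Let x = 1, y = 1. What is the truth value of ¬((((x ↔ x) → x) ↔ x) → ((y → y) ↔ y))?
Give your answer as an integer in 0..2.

x ↔ x = 1 ↔ 1 = 1
(x ↔ x) → x = 1 → 1 = 1
((x ↔ x) → x) ↔ x = 1 ↔ 1 = 1
y → y = 1 → 1 = 1
(y → y) ↔ y = 1 ↔ 1 = 1
(((x ↔ x) → x) ↔ x) → ((y → y) ↔ y) = 1 → 1 = 1
¬((((x ↔ x) → x) ↔ x) → ((y → y) ↔ y)) = ¬1 = 1

1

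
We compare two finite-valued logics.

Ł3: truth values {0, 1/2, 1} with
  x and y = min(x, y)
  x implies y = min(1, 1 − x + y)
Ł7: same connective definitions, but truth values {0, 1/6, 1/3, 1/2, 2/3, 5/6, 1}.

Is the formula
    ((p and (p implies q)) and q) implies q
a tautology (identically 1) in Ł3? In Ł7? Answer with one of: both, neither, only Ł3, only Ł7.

In Ł3: every assignment gives 1 — tautology.
In Ł7: every assignment gives 1 — tautology.

both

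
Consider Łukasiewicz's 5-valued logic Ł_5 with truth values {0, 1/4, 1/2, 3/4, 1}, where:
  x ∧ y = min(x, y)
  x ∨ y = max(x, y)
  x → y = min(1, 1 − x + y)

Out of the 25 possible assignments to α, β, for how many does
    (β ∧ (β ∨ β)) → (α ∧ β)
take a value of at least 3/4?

19

value 1: 15 assignments (counts)
value 3/4: 4 assignments (counts)
value 1/2: 3 assignments
value 1/4: 2 assignments
value 0: 1 assignment
So 19 of the 25 assignments meet the threshold.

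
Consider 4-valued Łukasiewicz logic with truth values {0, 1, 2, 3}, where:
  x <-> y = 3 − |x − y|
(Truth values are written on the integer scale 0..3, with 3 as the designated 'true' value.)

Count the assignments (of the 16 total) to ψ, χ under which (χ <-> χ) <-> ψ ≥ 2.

ψ = 0, χ = 0 ↦ 0  <
ψ = 0, χ = 1 ↦ 0  <
ψ = 0, χ = 2 ↦ 0  <
ψ = 0, χ = 3 ↦ 0  <
ψ = 1, χ = 0 ↦ 1  <
ψ = 1, χ = 1 ↦ 1  <
ψ = 1, χ = 2 ↦ 1  <
ψ = 1, χ = 3 ↦ 1  <
ψ = 2, χ = 0 ↦ 2  ≥
ψ = 2, χ = 1 ↦ 2  ≥
ψ = 2, χ = 2 ↦ 2  ≥
ψ = 2, χ = 3 ↦ 2  ≥
ψ = 3, χ = 0 ↦ 3  ≥
ψ = 3, χ = 1 ↦ 3  ≥
ψ = 3, χ = 2 ↦ 3  ≥
ψ = 3, χ = 3 ↦ 3  ≥
So 8 of the 16 assignments meet the threshold.

8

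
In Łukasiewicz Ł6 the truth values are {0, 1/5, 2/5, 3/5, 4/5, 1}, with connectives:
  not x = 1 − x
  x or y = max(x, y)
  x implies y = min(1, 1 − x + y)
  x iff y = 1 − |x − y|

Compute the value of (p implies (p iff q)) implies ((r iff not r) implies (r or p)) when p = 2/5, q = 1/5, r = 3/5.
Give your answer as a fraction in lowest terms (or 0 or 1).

p iff q = 2/5 iff 1/5 = 4/5
p implies (p iff q) = 2/5 implies 4/5 = 1
not r = not 3/5 = 2/5
r iff not r = 3/5 iff 2/5 = 4/5
r or p = 3/5 or 2/5 = 3/5
(r iff not r) implies (r or p) = 4/5 implies 3/5 = 4/5
(p implies (p iff q)) implies ((r iff not r) implies (r or p)) = 1 implies 4/5 = 4/5

4/5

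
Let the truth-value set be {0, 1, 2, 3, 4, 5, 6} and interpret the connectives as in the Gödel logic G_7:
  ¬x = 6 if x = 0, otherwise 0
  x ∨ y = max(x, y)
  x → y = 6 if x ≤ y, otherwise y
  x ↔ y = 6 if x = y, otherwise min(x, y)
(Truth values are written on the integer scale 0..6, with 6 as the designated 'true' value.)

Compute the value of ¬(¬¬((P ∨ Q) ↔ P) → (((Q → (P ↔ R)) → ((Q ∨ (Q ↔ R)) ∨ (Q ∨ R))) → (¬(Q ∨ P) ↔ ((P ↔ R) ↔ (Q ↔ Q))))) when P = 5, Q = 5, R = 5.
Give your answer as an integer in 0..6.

P ∨ Q = 5 ∨ 5 = 5
(P ∨ Q) ↔ P = 5 ↔ 5 = 6
¬((P ∨ Q) ↔ P) = ¬6 = 0
¬¬((P ∨ Q) ↔ P) = ¬0 = 6
P ↔ R = 5 ↔ 5 = 6
Q → (P ↔ R) = 5 → 6 = 6
Q ↔ R = 5 ↔ 5 = 6
Q ∨ (Q ↔ R) = 5 ∨ 6 = 6
Q ∨ R = 5 ∨ 5 = 5
(Q ∨ (Q ↔ R)) ∨ (Q ∨ R) = 6 ∨ 5 = 6
(Q → (P ↔ R)) → ((Q ∨ (Q ↔ R)) ∨ (Q ∨ R)) = 6 → 6 = 6
Q ∨ P = 5 ∨ 5 = 5
¬(Q ∨ P) = ¬5 = 0
P ↔ R = 5 ↔ 5 = 6
Q ↔ Q = 5 ↔ 5 = 6
(P ↔ R) ↔ (Q ↔ Q) = 6 ↔ 6 = 6
¬(Q ∨ P) ↔ ((P ↔ R) ↔ (Q ↔ Q)) = 0 ↔ 6 = 0
((Q → (P ↔ R)) → ((Q ∨ (Q ↔ R)) ∨ (Q ∨ R))) → (¬(Q ∨ P) ↔ ((P ↔ R) ↔ (Q ↔ Q))) = 6 → 0 = 0
¬¬((P ∨ Q) ↔ P) → (((Q → (P ↔ R)) → ((Q ∨ (Q ↔ R)) ∨ (Q ∨ R))) → (¬(Q ∨ P) ↔ ((P ↔ R) ↔ (Q ↔ Q)))) = 6 → 0 = 0
¬(¬¬((P ∨ Q) ↔ P) → (((Q → (P ↔ R)) → ((Q ∨ (Q ↔ R)) ∨ (Q ∨ R))) → (¬(Q ∨ P) ↔ ((P ↔ R) ↔ (Q ↔ Q))))) = ¬0 = 6

6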